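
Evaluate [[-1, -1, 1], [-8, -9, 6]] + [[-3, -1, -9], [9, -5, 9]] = [[-4, -2, -8], [1, -14, 15]]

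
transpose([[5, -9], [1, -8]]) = [[5, 1], [-9, -8]]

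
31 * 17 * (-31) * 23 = -375751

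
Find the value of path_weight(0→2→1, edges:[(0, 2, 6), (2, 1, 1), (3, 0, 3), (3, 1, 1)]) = w(0→2)=6 + w(2→1)=1
= 7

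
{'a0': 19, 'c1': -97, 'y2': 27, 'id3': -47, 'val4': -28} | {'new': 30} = {'a0': 19, 'c1': -97, 'y2': 27, 'id3': -47, 'val4': -28, 'new': 30}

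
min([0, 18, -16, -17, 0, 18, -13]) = -17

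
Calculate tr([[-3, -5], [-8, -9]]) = diagonal: (-3) + (-9)
= -12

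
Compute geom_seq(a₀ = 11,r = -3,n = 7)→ a_0 = 11*(-3)^0 = 11
a_1 = 11*(-3)^1 = -33
a_2 = 11*(-3)^2 = 99
...
= [11, -33, 99, -297, 891, -2673, 8019]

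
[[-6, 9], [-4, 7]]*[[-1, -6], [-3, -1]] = [[-21, 27], [-17, 17]]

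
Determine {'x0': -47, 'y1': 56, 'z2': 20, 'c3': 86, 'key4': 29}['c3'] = 86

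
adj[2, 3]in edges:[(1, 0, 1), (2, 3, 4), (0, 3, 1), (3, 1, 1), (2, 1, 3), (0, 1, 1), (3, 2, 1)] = 4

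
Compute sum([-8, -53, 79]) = (-8) + (-53) + 79
= 18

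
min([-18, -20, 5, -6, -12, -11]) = -20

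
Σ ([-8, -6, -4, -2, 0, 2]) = (-8) + (-6) + (-4) + (-2) + 0 + 2
= -18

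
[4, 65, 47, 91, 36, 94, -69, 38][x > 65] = [91, 94]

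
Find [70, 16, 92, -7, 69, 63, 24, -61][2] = 92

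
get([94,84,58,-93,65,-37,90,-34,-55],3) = -93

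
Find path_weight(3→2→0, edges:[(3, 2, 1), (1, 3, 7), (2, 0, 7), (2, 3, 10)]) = w(3→2)=1 + w(2→0)=7
= 8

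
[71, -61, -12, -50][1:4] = [-61, -12, -50]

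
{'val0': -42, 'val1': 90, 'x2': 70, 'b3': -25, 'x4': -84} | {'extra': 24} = {'val0': -42, 'val1': 90, 'x2': 70, 'b3': -25, 'x4': -84, 'extra': 24}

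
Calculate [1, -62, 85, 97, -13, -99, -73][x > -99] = keep x where x > -99: 1✓, -62✓, 85✓, 97✓, -13✓, -99✗, -73✓
= [1, -62, 85, 97, -13, -73]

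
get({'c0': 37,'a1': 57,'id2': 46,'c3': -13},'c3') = -13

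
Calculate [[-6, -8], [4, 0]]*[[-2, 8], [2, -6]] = [[-4, 0], [-8, 32]]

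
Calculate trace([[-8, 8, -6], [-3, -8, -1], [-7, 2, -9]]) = -25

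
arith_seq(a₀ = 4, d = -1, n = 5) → a_0 = 4 + 0*-1 = 4
a_1 = 4 + 1*-1 = 3
a_2 = 4 + 2*-1 = 2
...
= [4, 3, 2, 1, 0]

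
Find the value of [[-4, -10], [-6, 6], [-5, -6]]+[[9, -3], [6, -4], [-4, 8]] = [[5, -13], [0, 2], [-9, 2]]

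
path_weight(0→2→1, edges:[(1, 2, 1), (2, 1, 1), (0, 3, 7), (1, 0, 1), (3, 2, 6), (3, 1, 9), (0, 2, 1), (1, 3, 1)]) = w(0→2)=1 + w(2→1)=1
= 2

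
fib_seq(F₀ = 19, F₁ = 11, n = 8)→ [19, 11, 30, 41, 71, 112, 183, 295]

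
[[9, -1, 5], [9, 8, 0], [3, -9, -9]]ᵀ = [[9, 9, 3], [-1, 8, -9], [5, 0, -9]]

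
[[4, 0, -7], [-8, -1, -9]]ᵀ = [[4, -8], [0, -1], [-7, -9]]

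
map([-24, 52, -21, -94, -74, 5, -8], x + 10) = [-14, 62, -11, -84, -64, 15, 2]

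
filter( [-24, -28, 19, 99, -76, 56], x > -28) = [-24, 19, 99, 56]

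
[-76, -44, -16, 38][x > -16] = keep x where x > -16: -76✗, -44✗, -16✗, 38✓
= [38]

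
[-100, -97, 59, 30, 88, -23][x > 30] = [59, 88]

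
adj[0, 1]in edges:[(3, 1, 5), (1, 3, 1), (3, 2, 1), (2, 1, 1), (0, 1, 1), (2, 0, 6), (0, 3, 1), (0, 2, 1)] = 1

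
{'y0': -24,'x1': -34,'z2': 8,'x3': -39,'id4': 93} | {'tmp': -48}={'y0': -24, 'x1': -34, 'z2': 8, 'x3': -39, 'id4': 93, 'tmp': -48}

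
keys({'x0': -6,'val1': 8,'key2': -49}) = ['x0', 'val1', 'key2']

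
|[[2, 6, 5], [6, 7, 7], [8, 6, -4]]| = 240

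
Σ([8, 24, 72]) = 104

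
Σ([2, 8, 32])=2 + 8 + 32
= 42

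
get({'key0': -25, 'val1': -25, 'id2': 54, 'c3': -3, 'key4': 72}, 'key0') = -25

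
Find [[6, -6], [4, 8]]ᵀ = [[6, 4], [-6, 8]]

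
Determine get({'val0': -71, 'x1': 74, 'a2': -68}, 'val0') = -71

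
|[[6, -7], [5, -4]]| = (6)*(-4) - (-7)*(5)
= 11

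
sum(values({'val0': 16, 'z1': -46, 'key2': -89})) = -119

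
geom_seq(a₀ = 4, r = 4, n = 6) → [4, 16, 64, 256, 1024, 4096]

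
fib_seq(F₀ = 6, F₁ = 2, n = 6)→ [6, 2, 8, 10, 18, 28]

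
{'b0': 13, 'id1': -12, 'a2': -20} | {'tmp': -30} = {'b0': 13, 'id1': -12, 'a2': -20, 'tmp': -30}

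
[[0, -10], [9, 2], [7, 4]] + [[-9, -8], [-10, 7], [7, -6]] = [[-9, -18], [-1, 9], [14, -2]]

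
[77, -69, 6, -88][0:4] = [77, -69, 6, -88]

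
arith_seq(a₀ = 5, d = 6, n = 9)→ [5, 11, 17, 23, 29, 35, 41, 47, 53]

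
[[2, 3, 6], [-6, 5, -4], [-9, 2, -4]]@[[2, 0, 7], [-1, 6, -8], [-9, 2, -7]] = [[-53, 30, -52], [19, 22, -54], [16, 4, -51]]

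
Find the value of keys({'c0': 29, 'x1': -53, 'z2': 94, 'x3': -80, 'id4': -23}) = ['c0', 'x1', 'z2', 'x3', 'id4']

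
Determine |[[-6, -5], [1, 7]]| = -37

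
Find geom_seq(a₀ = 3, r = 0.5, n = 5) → [3.0, 1.5, 0.75, 0.375, 0.1875]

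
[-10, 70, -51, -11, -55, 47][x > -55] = keep x where x > -55: -10✓, 70✓, -51✓, -11✓, -55✗, 47✓
= [-10, 70, -51, -11, 47]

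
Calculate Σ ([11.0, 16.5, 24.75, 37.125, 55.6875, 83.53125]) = 11.0 + 16.5 + 24.75 + 37.125 + 55.6875 + 83.53125
= 228.59375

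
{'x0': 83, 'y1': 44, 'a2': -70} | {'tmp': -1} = {'x0': 83, 'y1': 44, 'a2': -70, 'tmp': -1}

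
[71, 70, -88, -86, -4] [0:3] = [71, 70, -88]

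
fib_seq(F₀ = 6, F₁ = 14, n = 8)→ [6, 14, 20, 34, 54, 88, 142, 230]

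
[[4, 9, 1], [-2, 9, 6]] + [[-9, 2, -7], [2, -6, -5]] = [[-5, 11, -6], [0, 3, 1]]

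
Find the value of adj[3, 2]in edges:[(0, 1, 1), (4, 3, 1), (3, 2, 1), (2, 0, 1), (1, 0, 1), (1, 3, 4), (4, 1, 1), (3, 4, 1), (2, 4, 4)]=1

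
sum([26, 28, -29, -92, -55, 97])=26 + 28 + (-29) + (-92) + (-55) + 97
= -25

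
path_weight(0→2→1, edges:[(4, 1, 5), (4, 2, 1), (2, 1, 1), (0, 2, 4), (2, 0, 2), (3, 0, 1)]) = w(0→2)=4 + w(2→1)=1
= 5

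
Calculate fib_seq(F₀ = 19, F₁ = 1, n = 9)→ F_2 = F_1 + F_0 = 20
F_3 = F_2 + F_1 = 21
F_4 = F_3 + F_2 = 41
...
= [19, 1, 20, 21, 41, 62, 103, 165, 268]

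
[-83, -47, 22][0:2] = [-83, -47]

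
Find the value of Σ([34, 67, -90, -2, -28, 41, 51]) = 73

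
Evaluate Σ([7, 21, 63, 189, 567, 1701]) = 7 + 21 + 63 + 189 + 567 + 1701
= 2548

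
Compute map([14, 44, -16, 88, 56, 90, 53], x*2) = [28, 88, -32, 176, 112, 180, 106]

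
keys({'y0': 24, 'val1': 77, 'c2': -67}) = ['y0', 'val1', 'c2']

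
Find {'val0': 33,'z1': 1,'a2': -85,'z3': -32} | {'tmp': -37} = {'val0': 33, 'z1': 1, 'a2': -85, 'z3': -32, 'tmp': -37}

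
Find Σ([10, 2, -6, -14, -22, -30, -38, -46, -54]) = -198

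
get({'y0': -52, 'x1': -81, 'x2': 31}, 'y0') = -52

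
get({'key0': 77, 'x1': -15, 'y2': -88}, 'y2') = -88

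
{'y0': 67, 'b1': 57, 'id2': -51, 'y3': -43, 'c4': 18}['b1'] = 57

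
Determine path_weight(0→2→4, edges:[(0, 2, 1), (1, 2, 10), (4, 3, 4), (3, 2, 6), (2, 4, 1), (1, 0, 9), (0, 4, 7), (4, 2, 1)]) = w(0→2)=1 + w(2→4)=1
= 2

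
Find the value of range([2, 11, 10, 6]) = 9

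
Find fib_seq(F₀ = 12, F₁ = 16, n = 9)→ [12, 16, 28, 44, 72, 116, 188, 304, 492]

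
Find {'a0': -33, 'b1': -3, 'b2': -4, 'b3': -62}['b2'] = -4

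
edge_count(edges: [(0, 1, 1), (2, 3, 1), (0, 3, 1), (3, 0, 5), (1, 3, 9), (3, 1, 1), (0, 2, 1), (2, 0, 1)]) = 8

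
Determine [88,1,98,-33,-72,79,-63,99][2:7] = [98, -33, -72, 79, -63]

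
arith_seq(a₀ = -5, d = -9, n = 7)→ a_0 = -5 + 0*-9 = -5
a_1 = -5 + 1*-9 = -14
a_2 = -5 + 2*-9 = -23
...
= [-5, -14, -23, -32, -41, -50, -59]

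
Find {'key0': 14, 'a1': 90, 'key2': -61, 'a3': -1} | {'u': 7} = {'key0': 14, 'a1': 90, 'key2': -61, 'a3': -1, 'u': 7}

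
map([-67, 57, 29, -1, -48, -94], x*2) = [-134, 114, 58, -2, -96, -188]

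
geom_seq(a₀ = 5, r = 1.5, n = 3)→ a_0 = 5*1.5^0 = 5.0
a_1 = 5*1.5^1 = 7.5
a_2 = 5*1.5^2 = 11.25
= [5.0, 7.5, 11.25]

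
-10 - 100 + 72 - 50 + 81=-7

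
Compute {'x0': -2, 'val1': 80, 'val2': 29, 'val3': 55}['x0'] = -2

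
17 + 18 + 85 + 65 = 185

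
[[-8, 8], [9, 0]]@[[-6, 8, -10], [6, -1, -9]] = [[96, -72, 8], [-54, 72, -90]]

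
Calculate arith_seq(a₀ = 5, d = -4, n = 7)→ [5, 1, -3, -7, -11, -15, -19]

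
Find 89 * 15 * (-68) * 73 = -6626940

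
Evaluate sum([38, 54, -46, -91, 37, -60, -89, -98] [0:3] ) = slice → [38, 54, -46]
38 + 54 + (-46)
= 46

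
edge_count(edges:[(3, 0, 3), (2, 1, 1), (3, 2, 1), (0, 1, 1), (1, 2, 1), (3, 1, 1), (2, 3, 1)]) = 7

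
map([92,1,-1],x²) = [8464, 1, 1]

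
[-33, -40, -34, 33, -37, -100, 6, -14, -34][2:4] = [-34, 33]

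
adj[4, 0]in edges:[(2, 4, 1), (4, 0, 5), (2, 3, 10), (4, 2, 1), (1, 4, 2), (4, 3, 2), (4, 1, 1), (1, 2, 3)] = 5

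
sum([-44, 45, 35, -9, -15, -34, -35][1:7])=slice → [45, 35, -9, -15, -34, -35]
45 + 35 + (-9) + (-15) + (-34) + (-35)
= -13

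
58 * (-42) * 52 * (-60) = 7600320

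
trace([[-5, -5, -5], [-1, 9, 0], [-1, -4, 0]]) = diagonal: (-5) + 9 + 0
= 4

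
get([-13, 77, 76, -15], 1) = 77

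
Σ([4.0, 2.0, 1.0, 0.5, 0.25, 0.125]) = 4.0 + 2.0 + 1.0 + 0.5 + 0.25 + 0.125
= 7.875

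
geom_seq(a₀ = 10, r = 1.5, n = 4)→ [10.0, 15.0, 22.5, 33.75]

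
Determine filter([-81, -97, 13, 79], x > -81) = [13, 79]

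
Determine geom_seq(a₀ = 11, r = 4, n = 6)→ a_0 = 11*4^0 = 11
a_1 = 11*4^1 = 44
a_2 = 11*4^2 = 176
...
= [11, 44, 176, 704, 2816, 11264]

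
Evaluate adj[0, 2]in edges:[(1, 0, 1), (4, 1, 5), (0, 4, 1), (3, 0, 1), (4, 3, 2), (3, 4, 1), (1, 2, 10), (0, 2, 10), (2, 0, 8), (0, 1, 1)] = 10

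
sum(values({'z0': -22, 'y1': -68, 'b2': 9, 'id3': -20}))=-101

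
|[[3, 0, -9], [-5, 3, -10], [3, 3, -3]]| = (1)*(3)*det([[3, -10], [3, -3]]) + (-1)*(0)*det([[-5, -10], [3, -3]]) + (1)*(-9)*det([[-5, 3], [3, 3]])
= 63 + 0 + 216
= 279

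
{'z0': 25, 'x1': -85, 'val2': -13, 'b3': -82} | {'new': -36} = {'z0': 25, 'x1': -85, 'val2': -13, 'b3': -82, 'new': -36}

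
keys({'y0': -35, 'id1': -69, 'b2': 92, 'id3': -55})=['y0', 'id1', 'b2', 'id3']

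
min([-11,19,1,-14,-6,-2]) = -14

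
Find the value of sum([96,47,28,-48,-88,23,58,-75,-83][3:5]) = slice → [-48, -88]
(-48) + (-88)
= -136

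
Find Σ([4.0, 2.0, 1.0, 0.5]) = 4.0 + 2.0 + 1.0 + 0.5
= 7.5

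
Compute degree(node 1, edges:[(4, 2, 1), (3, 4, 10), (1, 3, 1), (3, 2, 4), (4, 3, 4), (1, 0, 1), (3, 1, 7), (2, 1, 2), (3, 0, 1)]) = 4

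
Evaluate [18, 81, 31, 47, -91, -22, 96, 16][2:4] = [31, 47]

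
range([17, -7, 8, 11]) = 24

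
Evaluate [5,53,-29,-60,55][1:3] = [53, -29]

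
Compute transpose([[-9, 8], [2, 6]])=[[-9, 2], [8, 6]]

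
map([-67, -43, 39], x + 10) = [-57, -33, 49]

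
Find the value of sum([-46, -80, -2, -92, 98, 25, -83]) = (-46) + (-80) + (-2) + (-92) + 98 + 25 + (-83)
= -180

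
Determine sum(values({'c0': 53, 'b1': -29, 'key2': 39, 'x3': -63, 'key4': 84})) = 53 + (-29) + 39 + (-63) + 84
= 84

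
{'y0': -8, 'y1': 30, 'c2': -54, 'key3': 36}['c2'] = -54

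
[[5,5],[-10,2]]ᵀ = [[5, -10], [5, 2]]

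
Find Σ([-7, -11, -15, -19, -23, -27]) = (-7) + (-11) + (-15) + (-19) + (-23) + (-27)
= -102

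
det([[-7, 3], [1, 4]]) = (-7)*(4) - (3)*(1)
= -31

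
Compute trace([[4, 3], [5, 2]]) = 6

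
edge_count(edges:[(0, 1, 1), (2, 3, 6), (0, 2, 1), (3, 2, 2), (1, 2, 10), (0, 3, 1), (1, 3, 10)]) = 7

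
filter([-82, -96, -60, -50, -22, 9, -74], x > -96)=keep x where x > -96: -82✓, -96✗, -60✓, -50✓, -22✓, 9✓, -74✓
= [-82, -60, -50, -22, 9, -74]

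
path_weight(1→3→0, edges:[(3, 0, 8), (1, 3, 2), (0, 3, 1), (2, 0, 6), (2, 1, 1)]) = 10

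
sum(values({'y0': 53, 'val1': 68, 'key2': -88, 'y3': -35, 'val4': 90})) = 88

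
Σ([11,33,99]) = 143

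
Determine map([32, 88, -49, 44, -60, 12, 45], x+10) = 32+10=42, 88+10=98, -49+10=-39, 44+10=54, -60+10=-50, 12+10=22, 45+10=55
= [42, 98, -39, 54, -50, 22, 55]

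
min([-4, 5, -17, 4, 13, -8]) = -17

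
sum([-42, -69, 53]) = -58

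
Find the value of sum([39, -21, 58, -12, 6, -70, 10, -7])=39 + (-21) + 58 + (-12) + 6 + (-70) + 10 + (-7)
= 3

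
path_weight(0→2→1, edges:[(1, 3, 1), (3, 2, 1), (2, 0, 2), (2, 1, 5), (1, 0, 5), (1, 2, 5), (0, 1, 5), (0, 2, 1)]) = w(0→2)=1 + w(2→1)=5
= 6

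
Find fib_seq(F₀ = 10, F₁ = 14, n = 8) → F_2 = F_1 + F_0 = 24
F_3 = F_2 + F_1 = 38
F_4 = F_3 + F_2 = 62
...
= [10, 14, 24, 38, 62, 100, 162, 262]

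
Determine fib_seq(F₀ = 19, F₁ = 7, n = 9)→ F_2 = F_1 + F_0 = 26
F_3 = F_2 + F_1 = 33
F_4 = F_3 + F_2 = 59
...
= [19, 7, 26, 33, 59, 92, 151, 243, 394]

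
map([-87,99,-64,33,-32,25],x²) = [7569, 9801, 4096, 1089, 1024, 625]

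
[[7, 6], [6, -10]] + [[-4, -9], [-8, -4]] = [[3, -3], [-2, -14]]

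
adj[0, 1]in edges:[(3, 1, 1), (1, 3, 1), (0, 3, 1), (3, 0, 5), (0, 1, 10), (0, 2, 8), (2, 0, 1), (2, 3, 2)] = 10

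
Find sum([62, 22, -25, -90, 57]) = 62 + 22 + (-25) + (-90) + 57
= 26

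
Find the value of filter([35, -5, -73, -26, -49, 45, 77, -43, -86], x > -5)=keep x where x > -5: 35✓, -5✗, -73✗, -26✗, -49✗, 45✓, 77✓, -43✗, -86✗
= [35, 45, 77]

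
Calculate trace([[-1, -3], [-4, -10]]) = diagonal: (-1) + (-10)
= -11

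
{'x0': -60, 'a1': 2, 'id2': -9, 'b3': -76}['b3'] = -76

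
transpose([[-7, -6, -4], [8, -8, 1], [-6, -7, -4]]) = [[-7, 8, -6], [-6, -8, -7], [-4, 1, -4]]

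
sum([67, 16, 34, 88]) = 67 + 16 + 34 + 88
= 205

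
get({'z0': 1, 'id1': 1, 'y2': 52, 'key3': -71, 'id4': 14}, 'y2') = 52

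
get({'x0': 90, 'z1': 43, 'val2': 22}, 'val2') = 22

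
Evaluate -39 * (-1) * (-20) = -780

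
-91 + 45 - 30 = -76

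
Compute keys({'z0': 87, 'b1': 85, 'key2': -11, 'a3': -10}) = ['z0', 'b1', 'key2', 'a3']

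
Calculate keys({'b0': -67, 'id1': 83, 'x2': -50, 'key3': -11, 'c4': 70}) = ['b0', 'id1', 'x2', 'key3', 'c4']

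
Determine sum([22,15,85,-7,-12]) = 22 + 15 + 85 + (-7) + (-12)
= 103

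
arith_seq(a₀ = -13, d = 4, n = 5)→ a_0 = -13 + 0*4 = -13
a_1 = -13 + 1*4 = -9
a_2 = -13 + 2*4 = -5
...
= [-13, -9, -5, -1, 3]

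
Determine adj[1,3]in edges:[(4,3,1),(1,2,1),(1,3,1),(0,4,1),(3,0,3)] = 1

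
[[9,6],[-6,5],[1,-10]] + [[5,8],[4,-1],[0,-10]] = [[14, 14], [-2, 4], [1, -20]]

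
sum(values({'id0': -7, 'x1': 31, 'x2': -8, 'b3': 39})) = 55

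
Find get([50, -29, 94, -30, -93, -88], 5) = -88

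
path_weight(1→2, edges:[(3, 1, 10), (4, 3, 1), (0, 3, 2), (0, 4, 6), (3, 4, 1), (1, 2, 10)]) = 10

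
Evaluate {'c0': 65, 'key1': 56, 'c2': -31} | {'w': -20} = {'c0': 65, 'key1': 56, 'c2': -31, 'w': -20}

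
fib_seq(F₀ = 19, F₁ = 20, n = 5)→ F_2 = F_1 + F_0 = 39
F_3 = F_2 + F_1 = 59
F_4 = F_3 + F_2 = 98
= [19, 20, 39, 59, 98]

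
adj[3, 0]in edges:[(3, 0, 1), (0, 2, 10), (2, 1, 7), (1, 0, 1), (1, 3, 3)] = 1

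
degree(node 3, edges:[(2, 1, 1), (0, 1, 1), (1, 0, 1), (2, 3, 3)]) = 1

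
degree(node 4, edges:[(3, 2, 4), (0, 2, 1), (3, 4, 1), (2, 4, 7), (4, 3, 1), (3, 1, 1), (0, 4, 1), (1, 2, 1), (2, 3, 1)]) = 4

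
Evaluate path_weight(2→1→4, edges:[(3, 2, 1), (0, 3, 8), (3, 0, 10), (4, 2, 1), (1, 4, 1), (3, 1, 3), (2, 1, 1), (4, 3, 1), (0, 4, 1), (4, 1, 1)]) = w(2→1)=1 + w(1→4)=1
= 2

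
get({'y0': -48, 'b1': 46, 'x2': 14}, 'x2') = 14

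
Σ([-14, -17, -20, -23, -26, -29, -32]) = (-14) + (-17) + (-20) + (-23) + (-26) + (-29) + (-32)
= -161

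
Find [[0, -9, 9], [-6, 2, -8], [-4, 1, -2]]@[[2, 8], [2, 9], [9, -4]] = C[0][0] = (0)*(2) + (-9)*(2) + (9)*(9) = 63
C[0][1] = (0)*(8) + (-9)*(9) + (9)*(-4) = -117
C[1][0] = (-6)*(2) + (2)*(2) + (-8)*(9) = -80
C[1][1] = (-6)*(8) + (2)*(9) + (-8)*(-4) = 2
C[2][0] = (-4)*(2) + (1)*(2) + (-2)*(9) = -24
C[2][1] = (-4)*(8) + (1)*(9) + (-2)*(-4) = -15
= [[63, -117], [-80, 2], [-24, -15]]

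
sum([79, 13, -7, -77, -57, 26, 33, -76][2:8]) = slice → [-7, -77, -57, 26, 33, -76]
(-7) + (-77) + (-57) + 26 + 33 + (-76)
= -158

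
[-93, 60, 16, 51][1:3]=[60, 16]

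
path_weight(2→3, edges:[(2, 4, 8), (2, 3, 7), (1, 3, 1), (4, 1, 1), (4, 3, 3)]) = 7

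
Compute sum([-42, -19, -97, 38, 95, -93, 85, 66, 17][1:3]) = -116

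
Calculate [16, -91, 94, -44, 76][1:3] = [-91, 94]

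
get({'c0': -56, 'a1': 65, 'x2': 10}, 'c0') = -56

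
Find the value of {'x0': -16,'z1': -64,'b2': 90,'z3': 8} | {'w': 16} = {'x0': -16, 'z1': -64, 'b2': 90, 'z3': 8, 'w': 16}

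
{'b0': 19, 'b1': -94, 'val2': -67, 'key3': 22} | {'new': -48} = {'b0': 19, 'b1': -94, 'val2': -67, 'key3': 22, 'new': -48}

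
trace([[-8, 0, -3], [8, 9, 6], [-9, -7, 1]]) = 2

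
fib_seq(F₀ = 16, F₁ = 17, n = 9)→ F_2 = F_1 + F_0 = 33
F_3 = F_2 + F_1 = 50
F_4 = F_3 + F_2 = 83
...
= [16, 17, 33, 50, 83, 133, 216, 349, 565]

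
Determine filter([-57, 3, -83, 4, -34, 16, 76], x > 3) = [4, 16, 76]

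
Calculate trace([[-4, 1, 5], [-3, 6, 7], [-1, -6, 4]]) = diagonal: (-4) + 6 + 4
= 6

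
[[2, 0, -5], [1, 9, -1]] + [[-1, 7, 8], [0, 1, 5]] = [[1, 7, 3], [1, 10, 4]]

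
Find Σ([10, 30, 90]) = 130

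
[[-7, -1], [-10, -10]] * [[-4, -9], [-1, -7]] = [[29, 70], [50, 160]]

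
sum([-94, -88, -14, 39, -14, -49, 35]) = -185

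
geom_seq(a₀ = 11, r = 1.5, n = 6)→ [11.0, 16.5, 24.75, 37.125, 55.6875, 83.53125]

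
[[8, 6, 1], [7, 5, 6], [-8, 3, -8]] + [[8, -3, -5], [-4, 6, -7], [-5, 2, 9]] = [[16, 3, -4], [3, 11, -1], [-13, 5, 1]]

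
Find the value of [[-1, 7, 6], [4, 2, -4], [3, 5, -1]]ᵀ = [[-1, 4, 3], [7, 2, 5], [6, -4, -1]]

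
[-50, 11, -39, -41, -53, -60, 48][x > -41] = keep x where x > -41: -50✗, 11✓, -39✓, -41✗, -53✗, -60✗, 48✓
= [11, -39, 48]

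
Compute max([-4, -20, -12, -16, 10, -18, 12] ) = 12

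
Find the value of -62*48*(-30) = 89280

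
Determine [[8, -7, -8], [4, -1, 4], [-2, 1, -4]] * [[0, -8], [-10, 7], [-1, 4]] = [[78, -145], [6, -23], [-6, 7]]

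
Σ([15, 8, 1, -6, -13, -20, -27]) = -42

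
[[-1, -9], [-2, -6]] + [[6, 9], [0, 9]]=[[5, 0], [-2, 3]]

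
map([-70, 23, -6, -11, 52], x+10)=[-60, 33, 4, -1, 62]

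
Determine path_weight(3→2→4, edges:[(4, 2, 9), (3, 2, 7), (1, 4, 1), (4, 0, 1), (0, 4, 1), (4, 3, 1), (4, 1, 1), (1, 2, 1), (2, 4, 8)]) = w(3→2)=7 + w(2→4)=8
= 15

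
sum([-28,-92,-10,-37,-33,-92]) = -292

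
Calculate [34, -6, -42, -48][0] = 34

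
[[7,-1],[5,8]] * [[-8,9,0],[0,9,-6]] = [[-56, 54, 6], [-40, 117, -48]]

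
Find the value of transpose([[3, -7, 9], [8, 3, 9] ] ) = [[3, 8], [-7, 3], [9, 9]]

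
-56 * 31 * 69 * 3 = -359352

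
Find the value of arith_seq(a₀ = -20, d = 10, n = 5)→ a_0 = -20 + 0*10 = -20
a_1 = -20 + 1*10 = -10
a_2 = -20 + 2*10 = 0
...
= [-20, -10, 0, 10, 20]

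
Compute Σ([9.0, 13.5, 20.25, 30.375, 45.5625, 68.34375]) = 187.03125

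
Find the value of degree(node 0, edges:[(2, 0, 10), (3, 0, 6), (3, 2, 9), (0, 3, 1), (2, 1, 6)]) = 3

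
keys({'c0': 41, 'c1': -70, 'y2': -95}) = ['c0', 'c1', 'y2']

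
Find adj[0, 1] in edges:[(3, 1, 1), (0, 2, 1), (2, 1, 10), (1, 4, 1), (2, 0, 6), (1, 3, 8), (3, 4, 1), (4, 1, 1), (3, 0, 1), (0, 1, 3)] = 3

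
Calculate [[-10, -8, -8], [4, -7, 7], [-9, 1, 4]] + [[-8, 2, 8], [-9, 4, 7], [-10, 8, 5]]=[[-18, -6, 0], [-5, -3, 14], [-19, 9, 9]]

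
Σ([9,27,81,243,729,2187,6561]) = 9 + 27 + 81 + 243 + 729 + 2187 + 6561
= 9837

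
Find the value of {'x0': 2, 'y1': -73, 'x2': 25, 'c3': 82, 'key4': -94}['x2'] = 25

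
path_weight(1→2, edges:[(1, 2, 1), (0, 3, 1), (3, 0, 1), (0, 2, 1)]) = 1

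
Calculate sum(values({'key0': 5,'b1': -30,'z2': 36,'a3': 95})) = 106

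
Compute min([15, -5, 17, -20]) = -20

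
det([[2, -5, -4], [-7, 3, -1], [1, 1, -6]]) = 221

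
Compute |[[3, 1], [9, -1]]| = (3)*(-1) - (1)*(9)
= -12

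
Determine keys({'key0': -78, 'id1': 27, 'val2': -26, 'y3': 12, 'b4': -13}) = ['key0', 'id1', 'val2', 'y3', 'b4']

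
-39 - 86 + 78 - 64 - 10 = -121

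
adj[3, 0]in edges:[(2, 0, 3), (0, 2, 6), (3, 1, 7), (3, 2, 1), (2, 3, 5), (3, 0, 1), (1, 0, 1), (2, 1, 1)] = 1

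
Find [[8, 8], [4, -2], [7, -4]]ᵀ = [[8, 4, 7], [8, -2, -4]]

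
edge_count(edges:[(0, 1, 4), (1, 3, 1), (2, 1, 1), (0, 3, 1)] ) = 4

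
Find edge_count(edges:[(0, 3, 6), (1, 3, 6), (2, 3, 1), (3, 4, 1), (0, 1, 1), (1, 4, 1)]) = 6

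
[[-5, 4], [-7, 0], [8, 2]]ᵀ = [[-5, -7, 8], [4, 0, 2]]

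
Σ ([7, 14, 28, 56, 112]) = 7 + 14 + 28 + 56 + 112
= 217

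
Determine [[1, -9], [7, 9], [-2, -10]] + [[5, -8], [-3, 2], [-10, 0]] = [[6, -17], [4, 11], [-12, -10]]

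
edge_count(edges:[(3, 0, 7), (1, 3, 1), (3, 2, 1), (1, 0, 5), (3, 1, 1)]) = 5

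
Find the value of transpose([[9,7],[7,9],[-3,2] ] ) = [[9, 7, -3], [7, 9, 2]]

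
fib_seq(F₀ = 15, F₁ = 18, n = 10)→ F_2 = F_1 + F_0 = 33
F_3 = F_2 + F_1 = 51
F_4 = F_3 + F_2 = 84
...
= [15, 18, 33, 51, 84, 135, 219, 354, 573, 927]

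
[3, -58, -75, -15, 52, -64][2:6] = [-75, -15, 52, -64]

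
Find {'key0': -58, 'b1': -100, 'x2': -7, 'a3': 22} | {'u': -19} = {'key0': -58, 'b1': -100, 'x2': -7, 'a3': 22, 'u': -19}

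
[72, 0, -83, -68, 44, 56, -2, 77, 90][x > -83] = keep x where x > -83: 72✓, 0✓, -83✗, -68✓, 44✓, 56✓, -2✓, 77✓, 90✓
= [72, 0, -68, 44, 56, -2, 77, 90]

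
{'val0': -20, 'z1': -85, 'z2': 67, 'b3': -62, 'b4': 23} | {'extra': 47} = {'val0': -20, 'z1': -85, 'z2': 67, 'b3': -62, 'b4': 23, 'extra': 47}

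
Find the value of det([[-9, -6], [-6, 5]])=(-9)*(5) - (-6)*(-6)
= -81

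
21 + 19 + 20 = 60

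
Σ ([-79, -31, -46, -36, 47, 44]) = -101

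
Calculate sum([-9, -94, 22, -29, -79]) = (-9) + (-94) + 22 + (-29) + (-79)
= -189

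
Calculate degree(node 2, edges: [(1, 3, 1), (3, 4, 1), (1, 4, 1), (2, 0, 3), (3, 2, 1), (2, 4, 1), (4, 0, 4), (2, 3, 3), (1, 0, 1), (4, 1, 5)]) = incident: (2,0), (3,2), (2,4), (2,3)
= 4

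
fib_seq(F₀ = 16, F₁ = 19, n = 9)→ F_2 = F_1 + F_0 = 35
F_3 = F_2 + F_1 = 54
F_4 = F_3 + F_2 = 89
...
= [16, 19, 35, 54, 89, 143, 232, 375, 607]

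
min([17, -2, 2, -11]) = -11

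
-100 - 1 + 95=-6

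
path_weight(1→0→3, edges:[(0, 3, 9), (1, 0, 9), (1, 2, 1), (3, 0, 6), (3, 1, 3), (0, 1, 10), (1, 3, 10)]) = w(1→0)=9 + w(0→3)=9
= 18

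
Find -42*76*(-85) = 271320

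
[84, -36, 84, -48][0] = 84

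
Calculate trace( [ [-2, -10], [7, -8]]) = diagonal: (-2) + (-8)
= -10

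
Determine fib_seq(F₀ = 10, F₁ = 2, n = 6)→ [10, 2, 12, 14, 26, 40]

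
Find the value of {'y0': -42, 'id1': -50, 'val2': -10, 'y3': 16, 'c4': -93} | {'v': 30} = {'y0': -42, 'id1': -50, 'val2': -10, 'y3': 16, 'c4': -93, 'v': 30}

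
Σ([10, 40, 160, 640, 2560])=3410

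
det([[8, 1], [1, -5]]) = (8)*(-5) - (1)*(1)
= -41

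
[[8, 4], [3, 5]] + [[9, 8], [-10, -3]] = [[17, 12], [-7, 2]]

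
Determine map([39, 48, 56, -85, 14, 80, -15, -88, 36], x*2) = 39*2=78, 48*2=96, 56*2=112, -85*2=-170, 14*2=28, 80*2=160, -15*2=-30, -88*2=-176, 36*2=72
= [78, 96, 112, -170, 28, 160, -30, -176, 72]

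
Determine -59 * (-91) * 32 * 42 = 7215936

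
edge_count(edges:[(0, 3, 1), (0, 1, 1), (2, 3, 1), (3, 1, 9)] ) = 4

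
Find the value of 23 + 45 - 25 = 43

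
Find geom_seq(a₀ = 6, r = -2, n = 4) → a_0 = 6*(-2)^0 = 6
a_1 = 6*(-2)^1 = -12
a_2 = 6*(-2)^2 = 24
...
= [6, -12, 24, -48]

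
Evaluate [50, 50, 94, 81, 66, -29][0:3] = [50, 50, 94]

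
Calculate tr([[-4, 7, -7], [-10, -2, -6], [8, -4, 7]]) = diagonal: (-4) + (-2) + 7
= 1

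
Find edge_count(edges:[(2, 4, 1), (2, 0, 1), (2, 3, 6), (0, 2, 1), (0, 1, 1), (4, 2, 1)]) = 6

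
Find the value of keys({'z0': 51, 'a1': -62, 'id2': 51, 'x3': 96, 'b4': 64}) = ['z0', 'a1', 'id2', 'x3', 'b4']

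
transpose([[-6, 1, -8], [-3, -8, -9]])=[[-6, -3], [1, -8], [-8, -9]]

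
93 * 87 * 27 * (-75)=-16384275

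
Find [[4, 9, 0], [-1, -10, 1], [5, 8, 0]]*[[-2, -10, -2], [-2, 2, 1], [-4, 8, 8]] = [[-26, -22, 1], [18, -2, 0], [-26, -34, -2]]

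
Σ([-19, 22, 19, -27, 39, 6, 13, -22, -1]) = 30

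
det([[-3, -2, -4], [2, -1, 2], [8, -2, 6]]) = -18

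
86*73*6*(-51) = -1921068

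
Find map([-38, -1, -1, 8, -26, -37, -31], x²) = [1444, 1, 1, 64, 676, 1369, 961]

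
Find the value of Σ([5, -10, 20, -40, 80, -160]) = 5 + -10 + 20 + -40 + 80 + -160
= -105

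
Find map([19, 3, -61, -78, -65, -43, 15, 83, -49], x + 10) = [29, 13, -51, -68, -55, -33, 25, 93, -39]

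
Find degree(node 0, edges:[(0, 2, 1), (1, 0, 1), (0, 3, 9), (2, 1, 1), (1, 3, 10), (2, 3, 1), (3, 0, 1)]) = 4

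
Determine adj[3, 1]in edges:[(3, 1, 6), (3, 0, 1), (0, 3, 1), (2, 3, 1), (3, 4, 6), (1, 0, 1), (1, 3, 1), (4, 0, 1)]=6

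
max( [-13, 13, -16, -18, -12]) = 13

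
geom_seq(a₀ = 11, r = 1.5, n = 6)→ [11.0, 16.5, 24.75, 37.125, 55.6875, 83.53125]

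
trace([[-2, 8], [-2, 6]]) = 4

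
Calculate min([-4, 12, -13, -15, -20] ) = -20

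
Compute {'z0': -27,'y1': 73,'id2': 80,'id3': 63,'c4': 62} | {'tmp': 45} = {'z0': -27, 'y1': 73, 'id2': 80, 'id3': 63, 'c4': 62, 'tmp': 45}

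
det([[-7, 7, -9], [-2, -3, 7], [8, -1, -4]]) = -31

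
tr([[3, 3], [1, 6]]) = 9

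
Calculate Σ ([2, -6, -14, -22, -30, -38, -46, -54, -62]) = 2 + (-6) + (-14) + (-22) + (-30) + (-38) + (-46) + (-54) + (-62)
= -270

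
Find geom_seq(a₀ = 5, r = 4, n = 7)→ [5, 20, 80, 320, 1280, 5120, 20480]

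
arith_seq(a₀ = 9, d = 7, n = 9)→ [9, 16, 23, 30, 37, 44, 51, 58, 65]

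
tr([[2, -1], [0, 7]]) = diagonal: 2 + 7
= 9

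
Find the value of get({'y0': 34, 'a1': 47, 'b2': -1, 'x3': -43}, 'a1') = 47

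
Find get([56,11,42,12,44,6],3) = 12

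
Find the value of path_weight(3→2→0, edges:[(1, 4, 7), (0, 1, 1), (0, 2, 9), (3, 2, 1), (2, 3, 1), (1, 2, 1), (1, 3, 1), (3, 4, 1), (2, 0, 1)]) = 2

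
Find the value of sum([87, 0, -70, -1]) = 16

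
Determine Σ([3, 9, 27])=3 + 9 + 27
= 39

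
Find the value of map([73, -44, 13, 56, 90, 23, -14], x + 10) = [83, -34, 23, 66, 100, 33, -4]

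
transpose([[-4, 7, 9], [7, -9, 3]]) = [[-4, 7], [7, -9], [9, 3]]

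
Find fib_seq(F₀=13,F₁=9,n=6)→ F_2 = F_1 + F_0 = 22
F_3 = F_2 + F_1 = 31
F_4 = F_3 + F_2 = 53
...
= [13, 9, 22, 31, 53, 84]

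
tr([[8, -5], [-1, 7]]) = diagonal: 8 + 7
= 15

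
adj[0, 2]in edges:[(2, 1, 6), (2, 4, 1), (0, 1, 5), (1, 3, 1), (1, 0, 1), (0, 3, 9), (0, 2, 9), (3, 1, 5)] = 9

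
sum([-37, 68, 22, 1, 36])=90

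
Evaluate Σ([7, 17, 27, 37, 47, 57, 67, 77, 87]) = 7 + 17 + 27 + 37 + 47 + 57 + 67 + 77 + 87
= 423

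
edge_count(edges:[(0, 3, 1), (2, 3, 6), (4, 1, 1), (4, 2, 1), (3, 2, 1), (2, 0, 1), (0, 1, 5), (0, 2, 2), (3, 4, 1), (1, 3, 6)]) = 10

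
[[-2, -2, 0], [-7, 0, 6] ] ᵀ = [[-2, -7], [-2, 0], [0, 6]]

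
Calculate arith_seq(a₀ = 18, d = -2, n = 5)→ a_0 = 18 + 0*-2 = 18
a_1 = 18 + 1*-2 = 16
a_2 = 18 + 2*-2 = 14
...
= [18, 16, 14, 12, 10]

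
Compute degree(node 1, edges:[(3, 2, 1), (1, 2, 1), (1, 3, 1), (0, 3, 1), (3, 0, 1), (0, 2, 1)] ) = 2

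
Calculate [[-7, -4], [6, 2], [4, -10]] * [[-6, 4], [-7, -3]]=C[0][0] = (-7)*(-6) + (-4)*(-7) = 70
C[0][1] = (-7)*(4) + (-4)*(-3) = -16
C[1][0] = (6)*(-6) + (2)*(-7) = -50
C[1][1] = (6)*(4) + (2)*(-3) = 18
C[2][0] = (4)*(-6) + (-10)*(-7) = 46
C[2][1] = (4)*(4) + (-10)*(-3) = 46
= [[70, -16], [-50, 18], [46, 46]]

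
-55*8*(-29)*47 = 599720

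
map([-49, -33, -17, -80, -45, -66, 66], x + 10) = -49+10=-39, -33+10=-23, -17+10=-7, -80+10=-70, -45+10=-35, -66+10=-56, 66+10=76
= [-39, -23, -7, -70, -35, -56, 76]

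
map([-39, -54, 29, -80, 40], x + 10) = -39+10=-29, -54+10=-44, 29+10=39, -80+10=-70, 40+10=50
= [-29, -44, 39, -70, 50]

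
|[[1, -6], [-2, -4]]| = -16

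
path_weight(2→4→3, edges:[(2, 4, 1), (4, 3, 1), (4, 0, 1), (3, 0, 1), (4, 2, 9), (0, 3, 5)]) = 2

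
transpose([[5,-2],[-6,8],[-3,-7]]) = [[5, -6, -3], [-2, 8, -7]]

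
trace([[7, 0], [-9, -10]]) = -3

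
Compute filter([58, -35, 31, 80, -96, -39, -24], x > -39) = [58, -35, 31, 80, -24]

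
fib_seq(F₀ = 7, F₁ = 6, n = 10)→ F_2 = F_1 + F_0 = 13
F_3 = F_2 + F_1 = 19
F_4 = F_3 + F_2 = 32
...
= [7, 6, 13, 19, 32, 51, 83, 134, 217, 351]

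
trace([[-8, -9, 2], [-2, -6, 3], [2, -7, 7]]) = diagonal: (-8) + (-6) + 7
= -7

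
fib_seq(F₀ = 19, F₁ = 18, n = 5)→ [19, 18, 37, 55, 92]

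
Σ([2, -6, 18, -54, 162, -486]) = 2 + -6 + 18 + -54 + 162 + -486
= -364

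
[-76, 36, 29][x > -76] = keep x where x > -76: -76✗, 36✓, 29✓
= [36, 29]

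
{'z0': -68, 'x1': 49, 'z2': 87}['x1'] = 49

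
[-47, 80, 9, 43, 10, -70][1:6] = [80, 9, 43, 10, -70]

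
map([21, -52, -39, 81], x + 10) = [31, -42, -29, 91]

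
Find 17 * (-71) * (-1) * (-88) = -106216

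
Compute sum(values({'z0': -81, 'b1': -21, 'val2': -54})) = (-81) + (-21) + (-54)
= -156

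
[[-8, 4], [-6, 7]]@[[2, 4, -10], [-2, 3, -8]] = [[-24, -20, 48], [-26, -3, 4]]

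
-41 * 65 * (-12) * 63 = 2014740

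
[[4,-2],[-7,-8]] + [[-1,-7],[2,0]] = [[3, -9], [-5, -8]]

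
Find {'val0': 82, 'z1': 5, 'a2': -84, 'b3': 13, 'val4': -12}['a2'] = -84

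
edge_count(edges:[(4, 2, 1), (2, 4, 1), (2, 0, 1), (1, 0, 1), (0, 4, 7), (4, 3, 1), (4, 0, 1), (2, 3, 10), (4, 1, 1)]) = 9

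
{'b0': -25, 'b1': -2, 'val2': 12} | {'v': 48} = {'b0': -25, 'b1': -2, 'val2': 12, 'v': 48}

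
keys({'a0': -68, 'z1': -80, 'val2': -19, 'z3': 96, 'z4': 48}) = ['a0', 'z1', 'val2', 'z3', 'z4']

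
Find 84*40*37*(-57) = -7086240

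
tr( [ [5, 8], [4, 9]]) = diagonal: 5 + 9
= 14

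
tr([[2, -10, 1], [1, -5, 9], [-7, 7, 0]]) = -3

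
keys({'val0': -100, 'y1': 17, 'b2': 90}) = ['val0', 'y1', 'b2']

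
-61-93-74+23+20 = -185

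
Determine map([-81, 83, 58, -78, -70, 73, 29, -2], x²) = (-81)²=6561, (83)²=6889, (58)²=3364, (-78)²=6084, (-70)²=4900, (73)²=5329, (29)²=841, (-2)²=4
= [6561, 6889, 3364, 6084, 4900, 5329, 841, 4]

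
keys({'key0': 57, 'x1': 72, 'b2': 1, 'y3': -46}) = ['key0', 'x1', 'b2', 'y3']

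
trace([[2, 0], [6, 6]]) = 8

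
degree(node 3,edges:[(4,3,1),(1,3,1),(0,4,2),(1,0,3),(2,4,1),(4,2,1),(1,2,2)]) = 2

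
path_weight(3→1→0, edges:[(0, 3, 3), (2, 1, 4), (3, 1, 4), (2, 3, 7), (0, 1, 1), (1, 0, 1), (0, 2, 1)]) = w(3→1)=4 + w(1→0)=1
= 5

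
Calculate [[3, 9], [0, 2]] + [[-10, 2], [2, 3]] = [[-7, 11], [2, 5]]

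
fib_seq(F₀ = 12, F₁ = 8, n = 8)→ [12, 8, 20, 28, 48, 76, 124, 200]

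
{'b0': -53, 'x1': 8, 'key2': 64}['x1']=8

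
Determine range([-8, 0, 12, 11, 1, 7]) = 20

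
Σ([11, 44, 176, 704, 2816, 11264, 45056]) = 60071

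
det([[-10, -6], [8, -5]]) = 98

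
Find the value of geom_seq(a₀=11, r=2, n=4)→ [11, 22, 44, 88]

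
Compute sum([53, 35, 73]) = 53 + 35 + 73
= 161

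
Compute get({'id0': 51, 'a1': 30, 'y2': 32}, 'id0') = 51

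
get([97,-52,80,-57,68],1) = -52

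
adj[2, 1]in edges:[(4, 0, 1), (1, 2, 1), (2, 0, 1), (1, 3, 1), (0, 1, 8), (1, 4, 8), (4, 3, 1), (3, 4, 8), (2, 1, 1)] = 1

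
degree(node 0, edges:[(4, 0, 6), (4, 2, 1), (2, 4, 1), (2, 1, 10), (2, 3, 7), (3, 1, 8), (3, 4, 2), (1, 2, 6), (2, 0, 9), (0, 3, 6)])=incident: (4,0), (2,0), (0,3)
= 3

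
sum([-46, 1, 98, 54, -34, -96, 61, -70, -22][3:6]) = -76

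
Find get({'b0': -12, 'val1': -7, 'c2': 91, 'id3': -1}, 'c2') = 91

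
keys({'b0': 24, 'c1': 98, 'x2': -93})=['b0', 'c1', 'x2']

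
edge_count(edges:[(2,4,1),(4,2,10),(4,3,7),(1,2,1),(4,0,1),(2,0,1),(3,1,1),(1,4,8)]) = 8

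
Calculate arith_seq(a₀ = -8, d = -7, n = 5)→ a_0 = -8 + 0*-7 = -8
a_1 = -8 + 1*-7 = -15
a_2 = -8 + 2*-7 = -22
...
= [-8, -15, -22, -29, -36]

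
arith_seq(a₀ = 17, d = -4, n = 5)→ a_0 = 17 + 0*-4 = 17
a_1 = 17 + 1*-4 = 13
a_2 = 17 + 2*-4 = 9
...
= [17, 13, 9, 5, 1]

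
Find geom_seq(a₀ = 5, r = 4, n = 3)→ [5, 20, 80]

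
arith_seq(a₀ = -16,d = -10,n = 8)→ [-16, -26, -36, -46, -56, -66, -76, -86]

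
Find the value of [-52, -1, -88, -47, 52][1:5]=[-1, -88, -47, 52]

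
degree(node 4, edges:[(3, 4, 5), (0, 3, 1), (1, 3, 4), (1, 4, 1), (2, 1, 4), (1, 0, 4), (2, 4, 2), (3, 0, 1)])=incident: (3,4), (1,4), (2,4)
= 3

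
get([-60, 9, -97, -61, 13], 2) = -97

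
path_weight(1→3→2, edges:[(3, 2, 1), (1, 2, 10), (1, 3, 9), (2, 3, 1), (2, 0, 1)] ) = w(1→3)=9 + w(3→2)=1
= 10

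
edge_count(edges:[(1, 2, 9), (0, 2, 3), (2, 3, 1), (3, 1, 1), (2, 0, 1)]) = 5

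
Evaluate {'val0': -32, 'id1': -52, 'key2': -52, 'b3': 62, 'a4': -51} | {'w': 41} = {'val0': -32, 'id1': -52, 'key2': -52, 'b3': 62, 'a4': -51, 'w': 41}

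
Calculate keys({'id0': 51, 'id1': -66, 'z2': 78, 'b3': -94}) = ['id0', 'id1', 'z2', 'b3']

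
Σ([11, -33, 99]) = 11 + -33 + 99
= 77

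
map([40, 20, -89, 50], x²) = (40)²=1600, (20)²=400, (-89)²=7921, (50)²=2500
= [1600, 400, 7921, 2500]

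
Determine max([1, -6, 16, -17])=16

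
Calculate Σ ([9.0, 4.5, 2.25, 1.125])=16.875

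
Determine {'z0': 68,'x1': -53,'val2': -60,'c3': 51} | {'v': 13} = {'z0': 68, 'x1': -53, 'val2': -60, 'c3': 51, 'v': 13}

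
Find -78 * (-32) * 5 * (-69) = -861120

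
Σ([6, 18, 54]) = 6 + 18 + 54
= 78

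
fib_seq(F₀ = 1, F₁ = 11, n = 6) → F_2 = F_1 + F_0 = 12
F_3 = F_2 + F_1 = 23
F_4 = F_3 + F_2 = 35
...
= [1, 11, 12, 23, 35, 58]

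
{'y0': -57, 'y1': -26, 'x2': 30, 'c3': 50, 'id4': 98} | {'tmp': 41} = {'y0': -57, 'y1': -26, 'x2': 30, 'c3': 50, 'id4': 98, 'tmp': 41}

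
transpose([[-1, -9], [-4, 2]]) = [[-1, -4], [-9, 2]]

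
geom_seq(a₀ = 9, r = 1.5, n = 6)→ a_0 = 9*1.5^0 = 9.0
a_1 = 9*1.5^1 = 13.5
a_2 = 9*1.5^2 = 20.25
...
= [9.0, 13.5, 20.25, 30.375, 45.5625, 68.34375]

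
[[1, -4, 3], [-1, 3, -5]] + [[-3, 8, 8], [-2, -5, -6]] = [[-2, 4, 11], [-3, -2, -11]]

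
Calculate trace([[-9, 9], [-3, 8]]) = -1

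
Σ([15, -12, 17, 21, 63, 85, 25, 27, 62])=15 + (-12) + 17 + 21 + 63 + 85 + 25 + 27 + 62
= 303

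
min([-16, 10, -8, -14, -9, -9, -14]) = -16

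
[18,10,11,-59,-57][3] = -59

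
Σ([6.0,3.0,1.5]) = 10.5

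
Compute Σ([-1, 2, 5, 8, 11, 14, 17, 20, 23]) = 99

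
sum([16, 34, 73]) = 16 + 34 + 73
= 123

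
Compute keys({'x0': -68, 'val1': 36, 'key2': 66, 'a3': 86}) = ['x0', 'val1', 'key2', 'a3']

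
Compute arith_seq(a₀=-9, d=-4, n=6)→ a_0 = -9 + 0*-4 = -9
a_1 = -9 + 1*-4 = -13
a_2 = -9 + 2*-4 = -17
...
= [-9, -13, -17, -21, -25, -29]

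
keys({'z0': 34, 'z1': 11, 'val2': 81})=['z0', 'z1', 'val2']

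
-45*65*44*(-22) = 2831400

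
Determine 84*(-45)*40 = -151200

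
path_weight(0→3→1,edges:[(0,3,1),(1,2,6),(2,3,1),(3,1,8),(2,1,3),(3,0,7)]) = w(0→3)=1 + w(3→1)=8
= 9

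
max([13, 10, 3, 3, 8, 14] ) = 14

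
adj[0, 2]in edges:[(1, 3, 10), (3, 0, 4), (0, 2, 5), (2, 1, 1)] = 5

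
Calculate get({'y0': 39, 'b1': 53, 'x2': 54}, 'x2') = 54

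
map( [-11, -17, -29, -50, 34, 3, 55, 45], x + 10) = [-1, -7, -19, -40, 44, 13, 65, 55]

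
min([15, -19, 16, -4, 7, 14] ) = -19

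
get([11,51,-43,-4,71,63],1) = 51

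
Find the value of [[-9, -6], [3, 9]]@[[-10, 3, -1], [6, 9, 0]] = [[54, -81, 9], [24, 90, -3]]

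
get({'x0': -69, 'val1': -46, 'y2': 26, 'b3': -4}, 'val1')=-46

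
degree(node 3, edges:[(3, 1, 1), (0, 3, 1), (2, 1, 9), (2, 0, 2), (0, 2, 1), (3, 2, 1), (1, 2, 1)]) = incident: (3,1), (0,3), (3,2)
= 3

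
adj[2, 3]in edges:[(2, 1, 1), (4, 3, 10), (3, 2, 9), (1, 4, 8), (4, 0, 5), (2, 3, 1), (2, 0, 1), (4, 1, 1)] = 1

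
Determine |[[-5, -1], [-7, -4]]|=13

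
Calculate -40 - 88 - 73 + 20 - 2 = -183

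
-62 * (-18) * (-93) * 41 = -4255308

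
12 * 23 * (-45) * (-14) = 173880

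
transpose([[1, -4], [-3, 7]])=[[1, -3], [-4, 7]]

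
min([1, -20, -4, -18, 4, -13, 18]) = -20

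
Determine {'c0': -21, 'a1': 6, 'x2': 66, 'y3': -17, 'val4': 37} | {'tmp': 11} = {'c0': -21, 'a1': 6, 'x2': 66, 'y3': -17, 'val4': 37, 'tmp': 11}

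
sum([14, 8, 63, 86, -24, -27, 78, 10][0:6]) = slice → [14, 8, 63, 86, -24, -27]
14 + 8 + 63 + 86 + (-24) + (-27)
= 120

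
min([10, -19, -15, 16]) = -19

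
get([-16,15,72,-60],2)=72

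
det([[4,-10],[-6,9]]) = -24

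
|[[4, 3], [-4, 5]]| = 32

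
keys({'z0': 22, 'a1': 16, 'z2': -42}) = ['z0', 'a1', 'z2']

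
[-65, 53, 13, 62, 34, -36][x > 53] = keep x where x > 53: -65✗, 53✗, 13✗, 62✓, 34✗, -36✗
= [62]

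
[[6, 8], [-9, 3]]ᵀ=[[6, -9], [8, 3]]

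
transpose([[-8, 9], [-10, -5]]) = [[-8, -10], [9, -5]]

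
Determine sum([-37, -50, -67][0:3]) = slice → [-37, -50, -67]
(-37) + (-50) + (-67)
= -154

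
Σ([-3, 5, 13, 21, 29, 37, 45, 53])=200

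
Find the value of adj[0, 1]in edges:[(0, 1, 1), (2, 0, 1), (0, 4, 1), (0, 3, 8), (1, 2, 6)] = 1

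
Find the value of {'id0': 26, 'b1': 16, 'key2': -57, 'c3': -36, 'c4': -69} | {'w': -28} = {'id0': 26, 'b1': 16, 'key2': -57, 'c3': -36, 'c4': -69, 'w': -28}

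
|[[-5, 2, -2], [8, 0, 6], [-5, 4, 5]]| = -84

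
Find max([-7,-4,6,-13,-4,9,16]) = 16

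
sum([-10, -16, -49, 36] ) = -39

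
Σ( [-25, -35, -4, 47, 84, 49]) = (-25) + (-35) + (-4) + 47 + 84 + 49
= 116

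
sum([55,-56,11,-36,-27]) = -53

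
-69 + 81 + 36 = 48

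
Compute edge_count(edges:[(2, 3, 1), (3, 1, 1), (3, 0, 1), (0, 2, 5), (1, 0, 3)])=5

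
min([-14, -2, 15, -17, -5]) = -17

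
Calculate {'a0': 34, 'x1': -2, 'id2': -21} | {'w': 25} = {'a0': 34, 'x1': -2, 'id2': -21, 'w': 25}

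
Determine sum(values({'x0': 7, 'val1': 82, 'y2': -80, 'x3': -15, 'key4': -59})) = -65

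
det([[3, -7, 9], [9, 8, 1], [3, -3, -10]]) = (1)*(3)*det([[8, 1], [-3, -10]]) + (-1)*(-7)*det([[9, 1], [3, -10]]) + (1)*(9)*det([[9, 8], [3, -3]])
= -231 + -651 + -459
= -1341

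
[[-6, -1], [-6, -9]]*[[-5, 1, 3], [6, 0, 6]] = [[24, -6, -24], [-24, -6, -72]]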